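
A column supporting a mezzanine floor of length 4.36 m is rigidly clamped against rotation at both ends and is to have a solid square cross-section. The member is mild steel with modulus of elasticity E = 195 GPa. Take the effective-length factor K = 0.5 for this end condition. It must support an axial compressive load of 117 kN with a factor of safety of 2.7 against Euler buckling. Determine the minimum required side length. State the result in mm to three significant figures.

a ≈ 55.3 mm

Required P_cr = n·P = 2.7 × 117 = 315.9 kN
L_e = K·L = 0.5 × 4.36 = 2.180 m
Required I = P_cr·L_e²/(π²E) = 3.159×10^5 × 2.180² / (π² × 1.95×10^11) = 7.801×10^-7 m⁴
I_req = 7.801×10^5 mm⁴
Solid square: I = a⁴/12  ⇒  a = (12I)^(1/4) = (12×7.801×10^5)^(1/4) = 55.3 mm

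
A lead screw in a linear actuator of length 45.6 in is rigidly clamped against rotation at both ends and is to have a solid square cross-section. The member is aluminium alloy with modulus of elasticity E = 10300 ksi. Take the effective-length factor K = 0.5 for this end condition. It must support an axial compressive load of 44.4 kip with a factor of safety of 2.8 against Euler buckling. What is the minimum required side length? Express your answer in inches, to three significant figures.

Required P_cr = n·P = 2.8 × 44.4 = 124.3 kip
L_e = K·L = 0.5 × 45.6 = 22.80 in
Required I = P_cr·L_e²/(π²E) = 1.243×10^5 × 22.80² / (π² × 1.03×10^7) = 0.6357 in⁴
Solid square: I = a⁴/12  ⇒  a = (12I)^(1/4) = (12×0.6357)^(1/4) = 1.66 in

a ≈ 1.66 in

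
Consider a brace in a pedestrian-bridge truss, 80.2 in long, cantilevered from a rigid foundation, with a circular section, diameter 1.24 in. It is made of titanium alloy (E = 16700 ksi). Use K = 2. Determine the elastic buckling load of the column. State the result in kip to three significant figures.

P_cr ≈ 0.743 kip

I = πd⁴/64 = π×1.24⁴/64 = 0.1161 in⁴
Effective length L_e = K·L = 2 × 80.2 = 160.4 in
P_cr = π²EI / L_e² = π² × 16700×10³ × 0.1161 / 160.4² = 743.5 lb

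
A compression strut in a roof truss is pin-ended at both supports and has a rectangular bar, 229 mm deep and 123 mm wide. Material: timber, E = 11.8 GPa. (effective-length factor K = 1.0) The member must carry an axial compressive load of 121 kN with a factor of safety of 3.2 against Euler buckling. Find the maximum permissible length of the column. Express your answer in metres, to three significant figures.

L_max ≈ 3.27 m

Buckling occurs about the weak axis: I_min = h·b³/12 with b = 123 mm (the shorter side).
I_min = 229×123³/12 = 3.551×10^7 mm⁴
I = 3.551×10^-5 m⁴
Required critical load P_cr = n·P = 3.2 × 121 = 387.2 kN = 3.872×10^5 N
From P_cr = π²EI/(K·L)²:  L = (1/K)·√(π²EI/P_cr) = (1/1)·√(π²×1.18×10^10×3.551×10^-5/3.872×10^5)
L = 3.27 m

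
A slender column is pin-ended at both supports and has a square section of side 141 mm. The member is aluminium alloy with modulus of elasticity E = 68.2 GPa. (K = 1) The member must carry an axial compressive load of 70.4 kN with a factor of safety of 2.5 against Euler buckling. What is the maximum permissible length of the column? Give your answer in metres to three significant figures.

L_max ≈ 11.2 m

I = a⁴/12 = 141⁴/12 = 3.294×10^7 mm⁴
I = 3.294×10^-5 m⁴
Required critical load P_cr = n·P = 2.5 × 70.4 = 176.0 kN = 1.760×10^5 N
From P_cr = π²EI/(K·L)²:  L = (1/K)·√(π²EI/P_cr) = (1/1)·√(π²×6.82×10^10×3.294×10^-5/1.760×10^5)
L = 11.2 m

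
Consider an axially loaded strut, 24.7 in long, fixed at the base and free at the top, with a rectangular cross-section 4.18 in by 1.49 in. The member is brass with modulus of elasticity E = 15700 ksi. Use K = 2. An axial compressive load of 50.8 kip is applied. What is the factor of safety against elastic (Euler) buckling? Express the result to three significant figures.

Buckling occurs about the weak axis: I_min = h·b³/12 with b = 1.49 in (the shorter side).
I_min = 4.18×1.49³/12 = 1.152 in⁴
Effective length L_e = K·L = 2 × 24.7 = 49.40 in
P_cr = π²EI / L_e² = π² × 15700×10³ × 1.152 / 49.40² = 7.316×10^4 lb
Factor of safety n = P_cr / P = 73.164 / 50.8 = 1.44

n ≈ 1.44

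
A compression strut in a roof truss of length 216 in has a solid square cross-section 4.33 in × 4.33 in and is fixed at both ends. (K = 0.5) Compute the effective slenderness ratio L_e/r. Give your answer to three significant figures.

I = a⁴/12 = 4.33⁴/12 = 29.29 in⁴
A = 18.75 in²;  r_min = √(I/A) = √(29.29/18.75) = 1.250 in
L_e = K·L = 0.5 × 216 = 108.0 in
λ = L_e / r_min = 108.00 / 1.250 = 86.4

λ ≈ 86.4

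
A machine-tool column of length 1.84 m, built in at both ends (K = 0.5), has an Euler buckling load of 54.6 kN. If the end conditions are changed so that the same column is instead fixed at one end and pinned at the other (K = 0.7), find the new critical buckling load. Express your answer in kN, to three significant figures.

P_cr ≈ 27.9 kN

P_cr ∝ 1/K², so P_cr,new = P_cr,old × (K_old/K_new)² = 54.6 × (0.5/0.7)²
= 54.6 × 0.5102 = 27.9 kN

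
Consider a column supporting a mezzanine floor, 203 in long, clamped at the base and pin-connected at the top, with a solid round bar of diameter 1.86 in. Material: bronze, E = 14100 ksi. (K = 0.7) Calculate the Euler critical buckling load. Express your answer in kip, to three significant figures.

I = πd⁴/64 = π×1.86⁴/64 = 0.5875 in⁴
Effective length L_e = K·L = 0.7 × 203 = 142.1 in
P_cr = π²EI / L_e² = π² × 14100×10³ × 0.5875 / 142.1² = 4.049×10^3 lb

P_cr ≈ 4.05 kip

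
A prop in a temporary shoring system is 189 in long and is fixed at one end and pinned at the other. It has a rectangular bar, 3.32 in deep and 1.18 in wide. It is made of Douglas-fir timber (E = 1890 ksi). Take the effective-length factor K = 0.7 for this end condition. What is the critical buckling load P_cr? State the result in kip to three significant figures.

Buckling occurs about the weak axis: I_min = h·b³/12 with b = 1.18 in (the shorter side).
I_min = 3.32×1.18³/12 = 0.4546 in⁴
Effective length L_e = K·L = 0.7 × 189 = 132.3 in
P_cr = π²EI / L_e² = π² × 1890×10³ × 0.4546 / 132.3² = 484.4 lb

P_cr ≈ 0.484 kip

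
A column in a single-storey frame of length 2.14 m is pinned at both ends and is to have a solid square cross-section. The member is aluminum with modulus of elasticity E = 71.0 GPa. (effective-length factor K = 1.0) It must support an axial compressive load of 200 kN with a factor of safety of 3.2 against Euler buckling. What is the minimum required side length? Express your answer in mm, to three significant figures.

Required P_cr = n·P = 3.2 × 200 = 640.0 kN
L_e = K·L = 1 × 2.14 = 2.140 m
Required I = P_cr·L_e²/(π²E) = 6.400×10^5 × 2.140² / (π² × 7.10×10^10) = 4.183×10^-6 m⁴
I_req = 4.183×10^6 mm⁴
Solid square: I = a⁴/12  ⇒  a = (12I)^(1/4) = (12×4.183×10^6)^(1/4) = 84.2 mm

a ≈ 84.2 mm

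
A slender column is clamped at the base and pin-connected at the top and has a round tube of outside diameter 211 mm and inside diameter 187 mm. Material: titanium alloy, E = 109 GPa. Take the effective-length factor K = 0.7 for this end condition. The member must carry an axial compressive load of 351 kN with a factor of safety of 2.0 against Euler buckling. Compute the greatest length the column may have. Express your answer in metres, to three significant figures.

d_o = 211 mm, d_i = 187 mm
I = π(d_o⁴ − d_i⁴)/64 = π(211⁴ − 187.0⁴)/64 = 3.727×10^7 mm⁴
I = 3.727×10^-5 m⁴
Required critical load P_cr = n·P = 2.0 × 351 = 702.0 kN = 7.020×10^5 N
From P_cr = π²EI/(K·L)²:  L = (1/K)·√(π²EI/P_cr) = (1/0.7)·√(π²×1.09×10^11×3.727×10^-5/7.020×10^5)
L = 10.8 m

L_max ≈ 10.8 m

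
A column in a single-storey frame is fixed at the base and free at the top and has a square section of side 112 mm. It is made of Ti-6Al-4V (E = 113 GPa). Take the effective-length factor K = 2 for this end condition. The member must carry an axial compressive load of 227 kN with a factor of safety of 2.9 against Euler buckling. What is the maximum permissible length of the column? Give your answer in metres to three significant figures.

I = a⁴/12 = 112⁴/12 = 1.311×10^7 mm⁴
I = 1.311×10^-5 m⁴
Required critical load P_cr = n·P = 2.9 × 227 = 658.3 kN = 6.583×10^5 N
From P_cr = π²EI/(K·L)²:  L = (1/K)·√(π²EI/P_cr) = (1/2)·√(π²×1.13×10^11×1.311×10^-5/6.583×10^5)
L = 2.36 m

L_max ≈ 2.36 m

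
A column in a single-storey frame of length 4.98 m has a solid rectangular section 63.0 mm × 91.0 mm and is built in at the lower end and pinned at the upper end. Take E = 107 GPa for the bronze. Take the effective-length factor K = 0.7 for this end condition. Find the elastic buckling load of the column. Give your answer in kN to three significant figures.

Buckling occurs about the weak axis: I_min = h·b³/12 with b = 63.0 mm (the shorter side).
I_min = 91.0×63.0³/12 = 1.896×10^6 mm⁴
I = 1.896×10^6 mm⁴ = 1.896×10^-6 m⁴
Effective length L_e = K·L = 0.7 × 4.98 = 3.486 m
P_cr = π²EI / L_e² = π² × 107×10⁹ × 1.896×10^-6 / 3.486² = 1.648×10^5 N

P_cr ≈ 165 kN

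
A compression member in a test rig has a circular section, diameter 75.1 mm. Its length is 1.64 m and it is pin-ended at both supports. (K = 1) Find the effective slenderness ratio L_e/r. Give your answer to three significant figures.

For a solid circle r = d/4 = 75.1/4 = 18.77 mm
L_e = K·L = 1 × 1.64 m = 1.640 m = 1640.0 mm
λ = L_e / r_min = 1640.0 / 18.77 = 87.4

λ ≈ 87.4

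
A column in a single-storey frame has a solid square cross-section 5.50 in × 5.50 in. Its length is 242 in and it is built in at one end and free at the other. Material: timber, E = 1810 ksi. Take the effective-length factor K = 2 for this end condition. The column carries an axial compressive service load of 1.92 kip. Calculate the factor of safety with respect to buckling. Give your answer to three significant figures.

I = a⁴/12 = 5.50⁴/12 = 76.26 in⁴
Effective length L_e = K·L = 2 × 242 = 484.0 in
P_cr = π²EI / L_e² = π² × 1810×10³ × 76.26 / 484.0² = 5.815×10^3 lb
Factor of safety n = P_cr / P = 5.8151 / 1.92 = 3.03

n ≈ 3.03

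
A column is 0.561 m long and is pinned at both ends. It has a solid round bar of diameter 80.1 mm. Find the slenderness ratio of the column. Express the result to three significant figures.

For a solid circle r = d/4 = 80.1/4 = 20.02 mm
L_e = K·L = 1 × 0.561 m = 0.5610 m = 561.00 mm
λ = L_e / r_min = 561.00 / 20.02 = 28.0

λ ≈ 28.0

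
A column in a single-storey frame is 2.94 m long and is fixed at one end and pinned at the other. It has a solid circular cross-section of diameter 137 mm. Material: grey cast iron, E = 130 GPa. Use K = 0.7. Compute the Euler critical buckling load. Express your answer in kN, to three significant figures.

I = πd⁴/64 = π×137⁴/64 = 1.729×10^7 mm⁴
I = 1.729×10^7 mm⁴ = 1.729×10^-5 m⁴
Effective length L_e = K·L = 0.7 × 2.94 = 2.058 m
P_cr = π²EI / L_e² = π² × 130×10⁹ × 1.729×10^-5 / 2.058² = 5.238×10^6 N

P_cr ≈ 5240 kN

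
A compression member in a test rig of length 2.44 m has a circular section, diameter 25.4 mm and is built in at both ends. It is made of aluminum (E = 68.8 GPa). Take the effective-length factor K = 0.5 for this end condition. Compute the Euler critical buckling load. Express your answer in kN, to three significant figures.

I = πd⁴/64 = π×25.4⁴/64 = 2.043×10^4 mm⁴
I = 2.043×10^4 mm⁴ = 2.043×10^-8 m⁴
Effective length L_e = K·L = 0.5 × 2.44 = 1.220 m
P_cr = π²EI / L_e² = π² × 68.8×10⁹ × 2.043×10^-8 / 1.220² = 9.321×10^3 N

P_cr ≈ 9.32 kN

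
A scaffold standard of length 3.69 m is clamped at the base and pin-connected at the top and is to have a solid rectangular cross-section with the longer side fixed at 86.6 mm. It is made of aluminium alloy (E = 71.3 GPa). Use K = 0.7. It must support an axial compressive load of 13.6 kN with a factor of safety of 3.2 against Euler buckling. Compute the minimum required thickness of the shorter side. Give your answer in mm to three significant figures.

Required P_cr = n·P = 3.2 × 13.6 = 43.52 kN
L_e = K·L = 0.7 × 3.69 = 2.583 m
Required I = P_cr·L_e²/(π²E) = 4.352×10^4 × 2.583² / (π² × 7.13×10^10) = 4.126×10^-7 m⁴
I_req = 4.126×10^5 mm⁴
Rectangle, weak axis: I_min = h·b³/12 with h = 86.6 mm fixed  ⇒  b = (12I/h)^(1/3) = 38.5 mm

b ≈ 38.5 mm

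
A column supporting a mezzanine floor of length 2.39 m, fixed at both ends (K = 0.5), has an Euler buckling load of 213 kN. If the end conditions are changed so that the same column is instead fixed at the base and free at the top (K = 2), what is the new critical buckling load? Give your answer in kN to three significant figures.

P_cr ≈ 13.3 kN

P_cr ∝ 1/K², so P_cr,new = P_cr,old × (K_old/K_new)² = 213 × (0.5/2)²
= 213 × 0.06250 = 13.3 kN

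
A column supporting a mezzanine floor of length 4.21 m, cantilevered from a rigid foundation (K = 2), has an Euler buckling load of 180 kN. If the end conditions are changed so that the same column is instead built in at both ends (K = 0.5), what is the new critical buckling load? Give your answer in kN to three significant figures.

P_cr ≈ 2880 kN

P_cr ∝ 1/K², so P_cr,new = P_cr,old × (K_old/K_new)² = 180 × (2/0.5)²
= 180 × 16.00 = 2880 kN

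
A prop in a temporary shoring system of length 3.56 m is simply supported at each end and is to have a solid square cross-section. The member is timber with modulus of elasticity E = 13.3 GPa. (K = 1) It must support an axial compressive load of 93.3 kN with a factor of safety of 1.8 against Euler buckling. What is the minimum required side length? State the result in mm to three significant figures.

a ≈ 118 mm

Required P_cr = n·P = 1.8 × 93.3 = 167.9 kN
L_e = K·L = 1 × 3.56 = 3.560 m
Required I = P_cr·L_e²/(π²E) = 1.679×10^5 × 3.560² / (π² × 1.33×10^10) = 1.621×10^-5 m⁴
I_req = 1.621×10^7 mm⁴
Solid square: I = a⁴/12  ⇒  a = (12I)^(1/4) = (12×1.621×10^7)^(1/4) = 118 mm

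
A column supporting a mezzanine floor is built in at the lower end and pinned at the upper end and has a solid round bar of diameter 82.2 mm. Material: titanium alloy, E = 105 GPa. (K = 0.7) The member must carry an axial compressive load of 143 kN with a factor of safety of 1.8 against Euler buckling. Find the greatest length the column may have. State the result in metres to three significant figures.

I = πd⁴/64 = π×82.2⁴/64 = 2.241×10^6 mm⁴
I = 2.241×10^-6 m⁴
Required critical load P_cr = n·P = 1.8 × 143 = 257.4 kN = 2.574×10^5 N
From P_cr = π²EI/(K·L)²:  L = (1/K)·√(π²EI/P_cr) = (1/0.7)·√(π²×1.05×10^11×2.241×10^-6/2.574×10^5)
L = 4.29 m

L_max ≈ 4.29 m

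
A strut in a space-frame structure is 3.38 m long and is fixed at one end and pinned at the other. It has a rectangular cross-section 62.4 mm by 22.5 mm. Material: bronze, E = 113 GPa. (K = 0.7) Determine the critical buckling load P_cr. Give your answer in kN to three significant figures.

Buckling occurs about the weak axis: I_min = h·b³/12 with b = 22.5 mm (the shorter side).
I_min = 62.4×22.5³/12 = 5.923×10^4 mm⁴
I = 5.923×10^4 mm⁴ = 5.923×10^-8 m⁴
Effective length L_e = K·L = 0.7 × 3.38 = 2.366 m
P_cr = π²EI / L_e² = π² × 113×10⁹ × 5.923×10^-8 / 2.366² = 1.180×10^4 N

P_cr ≈ 11.8 kN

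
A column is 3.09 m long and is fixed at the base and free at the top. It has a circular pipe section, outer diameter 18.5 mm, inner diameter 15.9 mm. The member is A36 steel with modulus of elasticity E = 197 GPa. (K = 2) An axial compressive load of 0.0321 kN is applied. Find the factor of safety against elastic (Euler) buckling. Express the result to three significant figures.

d_o = 18.5 mm, d_i = 15.9 mm
I = π(d_o⁴ − d_i⁴)/64 = π(18.5⁴ − 15.90⁴)/64 = 2.613×10^3 mm⁴
I = 2.613×10^3 mm⁴ = 2.613×10^-9 m⁴
Effective length L_e = K·L = 2 × 3.09 = 6.180 m
P_cr = π²EI / L_e² = π² × 197×10⁹ × 2.613×10^-9 / 6.180² = 133.0 N
Factor of safety n = P_cr / P = 0.13300 / 0.0321 = 4.14

n ≈ 4.14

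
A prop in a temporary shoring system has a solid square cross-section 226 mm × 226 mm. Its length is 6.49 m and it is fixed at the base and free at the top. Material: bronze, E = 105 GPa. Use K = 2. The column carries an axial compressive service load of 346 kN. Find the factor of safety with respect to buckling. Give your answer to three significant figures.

n ≈ 3.86

I = a⁴/12 = 226⁴/12 = 2.174×10^8 mm⁴
I = 2.174×10^8 mm⁴ = 2.174×10^-4 m⁴
Effective length L_e = K·L = 2 × 6.49 = 12.98 m
P_cr = π²EI / L_e² = π² × 105×10⁹ × 2.174×10^-4 / 12.98² = 1.337×10^6 N
Factor of safety n = P_cr / P = 1337.2 / 346 = 3.86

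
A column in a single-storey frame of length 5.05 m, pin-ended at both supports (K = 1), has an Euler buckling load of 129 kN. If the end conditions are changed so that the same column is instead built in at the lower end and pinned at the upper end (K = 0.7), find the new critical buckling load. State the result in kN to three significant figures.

P_cr ∝ 1/K², so P_cr,new = P_cr,old × (K_old/K_new)² = 129 × (1/0.7)²
= 129 × 2.041 = 263 kN

P_cr ≈ 263 kN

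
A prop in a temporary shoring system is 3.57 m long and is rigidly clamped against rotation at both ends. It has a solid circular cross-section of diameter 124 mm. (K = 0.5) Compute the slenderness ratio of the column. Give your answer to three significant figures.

λ ≈ 57.6

For a solid circle r = d/4 = 124/4 = 31.00 mm
L_e = K·L = 0.5 × 3.57 m = 1.785 m = 1785.0 mm
λ = L_e / r_min = 1785.0 / 31.00 = 57.6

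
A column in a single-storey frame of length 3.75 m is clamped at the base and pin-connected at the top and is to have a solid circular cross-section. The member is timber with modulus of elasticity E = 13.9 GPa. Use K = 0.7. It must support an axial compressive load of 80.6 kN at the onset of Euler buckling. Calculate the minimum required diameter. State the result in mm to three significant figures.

d ≈ 95.3 mm

L_e = K·L = 0.7 × 3.75 = 2.625 m
Required I = P_cr·L_e²/(π²E) = 8.060×10^4 × 2.625² / (π² × 1.39×10^10) = 4.048×10^-6 m⁴
I_req = 4.048×10^6 mm⁴
Solid circle: I = πd⁴/64  ⇒  d = (64I/π)^(1/4) = (64×4.048×10^6/π)^(1/4) = 95.3 mm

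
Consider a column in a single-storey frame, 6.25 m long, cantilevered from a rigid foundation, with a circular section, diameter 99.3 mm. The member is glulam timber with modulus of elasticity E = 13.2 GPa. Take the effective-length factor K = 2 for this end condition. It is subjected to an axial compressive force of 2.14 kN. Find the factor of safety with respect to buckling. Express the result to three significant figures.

I = πd⁴/64 = π×99.3⁴/64 = 4.773×10^6 mm⁴
I = 4.773×10^6 mm⁴ = 4.773×10^-6 m⁴
Effective length L_e = K·L = 2 × 6.25 = 12.50 m
P_cr = π²EI / L_e² = π² × 13.2×10⁹ × 4.773×10^-6 / 12.50² = 3.979×10^3 N
Factor of safety n = P_cr / P = 3.9794 / 2.14 = 1.86

n ≈ 1.86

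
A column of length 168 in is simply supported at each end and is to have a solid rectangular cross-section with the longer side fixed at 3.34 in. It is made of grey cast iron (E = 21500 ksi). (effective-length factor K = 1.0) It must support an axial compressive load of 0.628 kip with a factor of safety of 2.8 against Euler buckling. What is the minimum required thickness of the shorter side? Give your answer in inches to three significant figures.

b ≈ 0.944 in

Required P_cr = n·P = 2.8 × 0.628 = 1.758 kip
L_e = K·L = 1 × 168 = 168.0 in
Required I = P_cr·L_e²/(π²E) = 1.758×10^3 × 168.0² / (π² × 2.15×10^7) = 0.2339 in⁴
Rectangle, weak axis: I_min = h·b³/12 with h = 3.34 in fixed  ⇒  b = (12I/h)^(1/3) = 0.944 in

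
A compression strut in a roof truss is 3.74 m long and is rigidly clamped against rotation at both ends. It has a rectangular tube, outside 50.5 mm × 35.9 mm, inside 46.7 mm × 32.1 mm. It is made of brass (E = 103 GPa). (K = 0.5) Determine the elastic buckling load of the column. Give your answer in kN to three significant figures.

P_cr ≈ 19.2 kN

Weak-axis I_min = (h_o·b_o³ − h_i·b_i³)/12 with b_o = 35.9, b_i = 32.10 mm (shorter outer/inner sides).
I_min = (50.5×35.9³ − 46.70×32.10³)/12 = 6.599×10^4 mm⁴
I = 6.599×10^4 mm⁴ = 6.599×10^-8 m⁴
Effective length L_e = K·L = 0.5 × 3.74 = 1.870 m
P_cr = π²EI / L_e² = π² × 103×10⁹ × 6.599×10^-8 / 1.870² = 1.918×10^4 N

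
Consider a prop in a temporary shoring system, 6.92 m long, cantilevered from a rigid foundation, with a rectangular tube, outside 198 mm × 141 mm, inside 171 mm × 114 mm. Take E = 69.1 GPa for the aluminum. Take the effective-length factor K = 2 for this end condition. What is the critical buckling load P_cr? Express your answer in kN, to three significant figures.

P_cr ≈ 89.5 kN

Weak-axis I_min = (h_o·b_o³ − h_i·b_i³)/12 with b_o = 141, b_i = 114.0 mm (shorter outer/inner sides).
I_min = (198×141³ − 171.0×114.0³)/12 = 2.514×10^7 mm⁴
I = 2.514×10^7 mm⁴ = 2.514×10^-5 m⁴
Effective length L_e = K·L = 2 × 6.92 = 13.84 m
P_cr = π²EI / L_e² = π² × 69.1×10⁹ × 2.514×10^-5 / 13.84² = 8.951×10^4 N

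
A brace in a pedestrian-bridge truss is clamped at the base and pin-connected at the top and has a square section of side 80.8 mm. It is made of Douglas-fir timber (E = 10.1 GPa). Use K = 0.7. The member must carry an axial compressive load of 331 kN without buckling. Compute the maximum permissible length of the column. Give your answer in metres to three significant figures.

I = a⁴/12 = 80.8⁴/12 = 3.552×10^6 mm⁴
I = 3.552×10^-6 m⁴
At the buckling limit P_cr = P = 3.310×10^5 N
From P_cr = π²EI/(K·L)²:  L = (1/K)·√(π²EI/P_cr) = (1/0.7)·√(π²×1.01×10^10×3.552×10^-6/3.310×10^5)
L = 1.48 m

L_max ≈ 1.48 m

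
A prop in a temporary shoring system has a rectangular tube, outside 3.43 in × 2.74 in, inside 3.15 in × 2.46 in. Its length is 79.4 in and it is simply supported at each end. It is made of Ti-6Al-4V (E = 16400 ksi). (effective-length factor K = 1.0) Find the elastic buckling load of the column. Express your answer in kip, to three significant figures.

P_cr ≈ 50.6 kip

Weak-axis I_min = (h_o·b_o³ − h_i·b_i³)/12 with b_o = 2.74, b_i = 2.460 in (shorter outer/inner sides).
I_min = (3.43×2.74³ − 3.150×2.460³)/12 = 1.972 in⁴
Effective length L_e = K·L = 1 × 79.4 = 79.40 in
P_cr = π²EI / L_e² = π² × 16400×10³ × 1.972 / 79.40² = 5.063×10^4 lb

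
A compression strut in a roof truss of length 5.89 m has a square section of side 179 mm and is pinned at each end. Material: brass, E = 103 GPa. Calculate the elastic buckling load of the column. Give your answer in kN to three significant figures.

P_cr ≈ 2510 kN

I = a⁴/12 = 179⁴/12 = 8.555×10^7 mm⁴
I = 8.555×10^7 mm⁴ = 8.555×10^-5 m⁴
Effective length L_e = K·L = 1 × 5.89 = 5.890 m
P_cr = π²EI / L_e² = π² × 103×10⁹ × 8.555×10^-5 / 5.890² = 2.507×10^6 N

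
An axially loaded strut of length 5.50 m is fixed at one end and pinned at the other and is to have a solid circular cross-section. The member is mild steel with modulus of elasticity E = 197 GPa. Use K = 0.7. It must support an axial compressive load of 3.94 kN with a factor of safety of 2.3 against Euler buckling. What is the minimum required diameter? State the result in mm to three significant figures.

Required P_cr = n·P = 2.3 × 3.94 = 9.062 kN
L_e = K·L = 0.7 × 5.50 = 3.850 m
Required I = P_cr·L_e²/(π²E) = 9.062×10^3 × 3.850² / (π² × 1.97×10^11) = 6.908×10^-8 m⁴
I_req = 6.908×10^4 mm⁴
Solid circle: I = πd⁴/64  ⇒  d = (64I/π)^(1/4) = (64×6.908×10^4/π)^(1/4) = 34.4 mm

d ≈ 34.4 mm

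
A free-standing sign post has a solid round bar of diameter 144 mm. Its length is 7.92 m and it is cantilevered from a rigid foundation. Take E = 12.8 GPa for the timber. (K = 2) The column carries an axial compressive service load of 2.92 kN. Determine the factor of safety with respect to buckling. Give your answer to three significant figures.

n ≈ 3.64

I = πd⁴/64 = π×144⁴/64 = 2.111×10^7 mm⁴
I = 2.111×10^7 mm⁴ = 2.111×10^-5 m⁴
Effective length L_e = K·L = 2 × 7.92 = 15.84 m
P_cr = π²EI / L_e² = π² × 12.8×10⁹ × 2.111×10^-5 / 15.84² = 1.063×10^4 N
Factor of safety n = P_cr / P = 10.627 / 2.92 = 3.64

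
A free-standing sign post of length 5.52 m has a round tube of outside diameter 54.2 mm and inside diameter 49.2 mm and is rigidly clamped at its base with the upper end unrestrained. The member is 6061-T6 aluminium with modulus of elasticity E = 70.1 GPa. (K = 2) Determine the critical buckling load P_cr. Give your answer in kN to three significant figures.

d_o = 54.2 mm, d_i = 49.2 mm
I = π(d_o⁴ − d_i⁴)/64 = π(54.2⁴ − 49.20⁴)/64 = 1.360×10^5 mm⁴
I = 1.360×10^5 mm⁴ = 1.360×10^-7 m⁴
Effective length L_e = K·L = 2 × 5.52 = 11.04 m
P_cr = π²EI / L_e² = π² × 70.1×10⁹ × 1.360×10^-7 / 11.04² = 771.9 N

P_cr ≈ 0.772 kN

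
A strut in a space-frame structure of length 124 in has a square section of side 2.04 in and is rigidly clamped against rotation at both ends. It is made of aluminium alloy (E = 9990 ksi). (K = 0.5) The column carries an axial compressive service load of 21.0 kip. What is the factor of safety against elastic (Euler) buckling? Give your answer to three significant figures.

I = a⁴/12 = 2.04⁴/12 = 1.443 in⁴
Effective length L_e = K·L = 0.5 × 124 = 62.00 in
P_cr = π²EI / L_e² = π² × 9990×10³ × 1.443 / 62.00² = 3.702×10^4 lb
Factor of safety n = P_cr / P = 37.019 / 21.0 = 1.76

n ≈ 1.76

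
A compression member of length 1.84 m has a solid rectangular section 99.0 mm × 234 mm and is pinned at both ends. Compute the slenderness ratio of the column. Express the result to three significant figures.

Buckling occurs about the weak axis: I_min = h·b³/12 with b = 99.0 mm (the shorter side).
I_min = 234×99.0³/12 = 1.892×10^7 mm⁴
A = 2.317×10^4 mm²;  r_min = √(I/A) = √(1.892×10^7/2.317×10^4) = 28.58 mm
L_e = K·L = 1 × 1.84 m = 1.840 m = 1840.0 mm
λ = L_e / r_min = 1840.0 / 28.58 = 64.4

λ ≈ 64.4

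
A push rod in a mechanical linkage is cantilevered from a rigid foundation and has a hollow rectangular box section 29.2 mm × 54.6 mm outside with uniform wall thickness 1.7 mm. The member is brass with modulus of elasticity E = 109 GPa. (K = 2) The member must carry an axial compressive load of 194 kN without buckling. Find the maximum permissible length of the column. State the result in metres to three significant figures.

L_max ≈ 0.236 m

Inner dimensions: h_i = 54.6 − 2×1.7 = 51.20 mm, b_i = 29.2 − 2×1.7 = 25.80 mm
Weak-axis I_min = (h_o·b_o³ − h_i·b_i³)/12 with b_o = 29.2, b_i = 25.80 mm (shorter outer/inner sides).
I_min = (54.6×29.2³ − 51.20×25.80³)/12 = 4.001×10^4 mm⁴
I = 4.001×10^-8 m⁴
At the buckling limit P_cr = P = 1.940×10^5 N
From P_cr = π²EI/(K·L)²:  L = (1/K)·√(π²EI/P_cr) = (1/2)·√(π²×1.09×10^11×4.001×10^-8/1.940×10^5)
L = 0.236 m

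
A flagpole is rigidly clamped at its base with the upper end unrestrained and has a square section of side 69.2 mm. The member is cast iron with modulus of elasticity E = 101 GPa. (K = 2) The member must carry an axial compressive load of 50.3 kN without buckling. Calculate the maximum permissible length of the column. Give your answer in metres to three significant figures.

I = a⁴/12 = 69.2⁴/12 = 1.911×10^6 mm⁴
I = 1.911×10^-6 m⁴
At the buckling limit P_cr = P = 5.030×10^4 N
From P_cr = π²EI/(K·L)²:  L = (1/K)·√(π²EI/P_cr) = (1/2)·√(π²×1.01×10^11×1.911×10^-6/5.030×10^4)
L = 3.08 m

L_max ≈ 3.08 m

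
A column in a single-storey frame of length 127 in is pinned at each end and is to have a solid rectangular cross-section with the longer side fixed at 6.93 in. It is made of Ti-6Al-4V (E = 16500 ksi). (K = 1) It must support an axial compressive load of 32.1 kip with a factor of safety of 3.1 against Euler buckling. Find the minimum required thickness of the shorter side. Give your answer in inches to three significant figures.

b ≈ 2.57 in

Required P_cr = n·P = 3.1 × 32.1 = 99.51 kip
L_e = K·L = 1 × 127 = 127.0 in
Required I = P_cr·L_e²/(π²E) = 9.951×10^4 × 127.0² / (π² × 1.65×10^7) = 9.856 in⁴
Rectangle, weak axis: I_min = h·b³/12 with h = 6.93 in fixed  ⇒  b = (12I/h)^(1/3) = 2.57 in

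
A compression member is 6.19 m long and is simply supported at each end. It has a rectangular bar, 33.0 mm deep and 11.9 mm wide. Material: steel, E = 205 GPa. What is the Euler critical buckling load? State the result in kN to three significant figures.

P_cr ≈ 0.245 kN

Buckling occurs about the weak axis: I_min = h·b³/12 with b = 11.9 mm (the shorter side).
I_min = 33.0×11.9³/12 = 4.634×10^3 mm⁴
I = 4.634×10^3 mm⁴ = 4.634×10^-9 m⁴
Effective length L_e = K·L = 1 × 6.19 = 6.190 m
P_cr = π²EI / L_e² = π² × 205×10⁹ × 4.634×10^-9 / 6.190² = 244.7 N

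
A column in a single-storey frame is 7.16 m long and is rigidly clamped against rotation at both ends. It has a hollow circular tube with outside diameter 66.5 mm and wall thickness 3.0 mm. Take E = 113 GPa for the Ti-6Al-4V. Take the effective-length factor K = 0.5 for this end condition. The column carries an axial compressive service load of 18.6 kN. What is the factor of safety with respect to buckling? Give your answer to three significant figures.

n ≈ 1.41

Inner diameter d_i = 66.5 − 2×3.0 = 60.50 mm
I = π(d_o⁴ − d_i⁴)/64 = π(66.5⁴ − 60.50⁴)/64 = 3.023×10^5 mm⁴
I = 3.023×10^5 mm⁴ = 3.023×10^-7 m⁴
Effective length L_e = K·L = 0.5 × 7.16 = 3.580 m
P_cr = π²EI / L_e² = π² × 113×10⁹ × 3.023×10^-7 / 3.580² = 2.631×10^4 N
Factor of safety n = P_cr / P = 26.308 / 18.6 = 1.41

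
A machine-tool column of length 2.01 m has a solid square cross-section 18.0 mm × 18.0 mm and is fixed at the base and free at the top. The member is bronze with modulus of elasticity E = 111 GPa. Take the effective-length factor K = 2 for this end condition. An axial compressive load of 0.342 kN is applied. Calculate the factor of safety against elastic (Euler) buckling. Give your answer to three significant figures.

I = a⁴/12 = 18.0⁴/12 = 8.748×10^3 mm⁴
I = 8.748×10^3 mm⁴ = 8.748×10^-9 m⁴
Effective length L_e = K·L = 2 × 2.01 = 4.020 m
P_cr = π²EI / L_e² = π² × 111×10⁹ × 8.748×10^-9 / 4.020² = 593.0 N
Factor of safety n = P_cr / P = 0.59303 / 0.342 = 1.73

n ≈ 1.73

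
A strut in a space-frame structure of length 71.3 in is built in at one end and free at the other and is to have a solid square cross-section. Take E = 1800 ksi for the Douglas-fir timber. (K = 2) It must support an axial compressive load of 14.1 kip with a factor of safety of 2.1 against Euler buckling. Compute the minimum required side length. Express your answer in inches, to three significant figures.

a ≈ 4.49 in

Required P_cr = n·P = 2.1 × 14.1 = 29.61 kip
L_e = K·L = 2 × 71.3 = 142.6 in
Required I = P_cr·L_e²/(π²E) = 2.961×10^4 × 142.6² / (π² × 1.80×10^6) = 33.89 in⁴
Solid square: I = a⁴/12  ⇒  a = (12I)^(1/4) = (12×33.89)^(1/4) = 4.49 in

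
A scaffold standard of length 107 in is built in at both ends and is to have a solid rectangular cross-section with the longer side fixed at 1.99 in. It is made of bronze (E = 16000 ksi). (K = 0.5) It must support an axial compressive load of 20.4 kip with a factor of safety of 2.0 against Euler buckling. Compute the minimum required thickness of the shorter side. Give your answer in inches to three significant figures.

b ≈ 1.65 in

Required P_cr = n·P = 2.0 × 20.4 = 40.80 kip
L_e = K·L = 0.5 × 107 = 53.50 in
Required I = P_cr·L_e²/(π²E) = 4.080×10^4 × 53.50² / (π² × 1.60×10^7) = 0.7395 in⁴
Rectangle, weak axis: I_min = h·b³/12 with h = 1.99 in fixed  ⇒  b = (12I/h)^(1/3) = 1.65 in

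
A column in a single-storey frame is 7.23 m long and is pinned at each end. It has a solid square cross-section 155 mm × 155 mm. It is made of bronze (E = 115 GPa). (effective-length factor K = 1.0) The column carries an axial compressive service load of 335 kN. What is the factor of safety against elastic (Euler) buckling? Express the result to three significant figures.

n ≈ 3.12

I = a⁴/12 = 155⁴/12 = 4.810×10^7 mm⁴
I = 4.810×10^7 mm⁴ = 4.810×10^-5 m⁴
Effective length L_e = K·L = 1 × 7.23 = 7.230 m
P_cr = π²EI / L_e² = π² × 115×10⁹ × 4.810×10^-5 / 7.230² = 1.044×10^6 N
Factor of safety n = P_cr / P = 1044.4 / 335 = 3.12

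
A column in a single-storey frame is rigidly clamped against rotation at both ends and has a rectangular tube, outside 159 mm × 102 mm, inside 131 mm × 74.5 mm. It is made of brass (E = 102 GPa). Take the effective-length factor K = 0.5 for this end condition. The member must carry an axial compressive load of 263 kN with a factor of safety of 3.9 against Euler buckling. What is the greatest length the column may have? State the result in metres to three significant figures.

Weak-axis I_min = (h_o·b_o³ − h_i·b_i³)/12 with b_o = 102, b_i = 74.50 mm (shorter outer/inner sides).
I_min = (159×102³ − 131.0×74.50³)/12 = 9.547×10^6 mm⁴
I = 9.547×10^-6 m⁴
Required critical load P_cr = n·P = 3.9 × 263 = 1026 kN = 1.026×10^6 N
From P_cr = π²EI/(K·L)²:  L = (1/K)·√(π²EI/P_cr) = (1/0.5)·√(π²×1.02×10^11×9.547×10^-6/1.026×10^6)
L = 6.12 m

L_max ≈ 6.12 m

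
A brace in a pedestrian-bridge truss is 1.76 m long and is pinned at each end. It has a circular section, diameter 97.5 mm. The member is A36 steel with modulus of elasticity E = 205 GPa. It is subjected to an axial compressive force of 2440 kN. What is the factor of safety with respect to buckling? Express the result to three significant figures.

I = πd⁴/64 = π×97.5⁴/64 = 4.436×10^6 mm⁴
I = 4.436×10^6 mm⁴ = 4.436×10^-6 m⁴
Effective length L_e = K·L = 1 × 1.76 = 1.760 m
P_cr = π²EI / L_e² = π² × 205×10⁹ × 4.436×10^-6 / 1.760² = 2.897×10^6 N
Factor of safety n = P_cr / P = 2897.5 / 2440 = 1.19

n ≈ 1.19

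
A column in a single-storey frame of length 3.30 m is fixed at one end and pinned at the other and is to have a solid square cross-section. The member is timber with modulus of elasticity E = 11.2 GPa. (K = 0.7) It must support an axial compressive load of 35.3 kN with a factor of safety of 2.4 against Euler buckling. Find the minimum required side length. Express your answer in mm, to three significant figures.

a ≈ 83.7 mm

Required P_cr = n·P = 2.4 × 35.3 = 84.72 kN
L_e = K·L = 0.7 × 3.30 = 2.310 m
Required I = P_cr·L_e²/(π²E) = 8.472×10^4 × 2.310² / (π² × 1.12×10^10) = 4.090×10^-6 m⁴
I_req = 4.090×10^6 mm⁴
Solid square: I = a⁴/12  ⇒  a = (12I)^(1/4) = (12×4.090×10^6)^(1/4) = 83.7 mm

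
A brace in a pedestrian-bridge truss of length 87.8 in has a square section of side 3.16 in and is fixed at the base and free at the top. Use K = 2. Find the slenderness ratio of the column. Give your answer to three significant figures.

λ ≈ 192

For a square r = a/√12 = 3.16/√12 = 0.9122 in
L_e = K·L = 2 × 87.8 = 175.6 in
λ = L_e / r_min = 175.60 / 0.9122 = 192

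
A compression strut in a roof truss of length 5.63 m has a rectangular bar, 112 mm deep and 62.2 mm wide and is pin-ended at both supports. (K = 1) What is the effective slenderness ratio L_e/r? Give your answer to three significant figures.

For a rectangle r_min = b/√12 = 62.2/√12 = 17.96 mm
L_e = K·L = 1 × 5.63 m = 5.630 m = 5630.0 mm
λ = L_e / r_min = 5630.0 / 17.96 = 314

λ ≈ 314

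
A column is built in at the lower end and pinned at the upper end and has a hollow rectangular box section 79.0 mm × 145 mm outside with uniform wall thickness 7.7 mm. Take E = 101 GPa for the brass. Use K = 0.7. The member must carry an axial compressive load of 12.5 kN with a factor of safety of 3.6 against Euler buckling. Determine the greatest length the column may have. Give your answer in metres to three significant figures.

Inner dimensions: h_i = 145 − 2×7.7 = 129.6 mm, b_i = 79.0 − 2×7.7 = 63.60 mm
Weak-axis I_min = (h_o·b_o³ − h_i·b_i³)/12 with b_o = 79.0, b_i = 63.60 mm (shorter outer/inner sides).
I_min = (145×79.0³ − 129.6×63.60³)/12 = 3.179×10^6 mm⁴
I = 3.179×10^-6 m⁴
Required critical load P_cr = n·P = 3.6 × 12.5 = 45.00 kN = 4.500×10^4 N
From P_cr = π²EI/(K·L)²:  L = (1/K)·√(π²EI/P_cr) = (1/0.7)·√(π²×1.01×10^11×3.179×10^-6/4.500×10^4)
L = 12.0 m

L_max ≈ 12.0 m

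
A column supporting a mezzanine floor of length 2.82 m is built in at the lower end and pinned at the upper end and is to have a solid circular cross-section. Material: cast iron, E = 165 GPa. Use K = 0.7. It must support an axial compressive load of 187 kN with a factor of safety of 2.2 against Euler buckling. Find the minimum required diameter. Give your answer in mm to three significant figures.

Required P_cr = n·P = 2.2 × 187 = 411.4 kN
L_e = K·L = 0.7 × 2.82 = 1.974 m
Required I = P_cr·L_e²/(π²E) = 4.114×10^5 × 1.974² / (π² × 1.65×10^11) = 9.844×10^-7 m⁴
I_req = 9.844×10^5 mm⁴
Solid circle: I = πd⁴/64  ⇒  d = (64I/π)^(1/4) = (64×9.844×10^5/π)^(1/4) = 66.9 mm

d ≈ 66.9 mm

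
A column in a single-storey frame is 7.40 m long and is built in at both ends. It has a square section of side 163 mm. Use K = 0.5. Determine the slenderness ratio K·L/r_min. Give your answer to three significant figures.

λ ≈ 78.6

I = a⁴/12 = 163⁴/12 = 5.883×10^7 mm⁴
A = 2.657×10^4 mm²;  r_min = √(I/A) = √(5.883×10^7/2.657×10^4) = 47.05 mm
L_e = K·L = 0.5 × 7.40 m = 3.700 m = 3700.0 mm
λ = L_e / r_min = 3700.0 / 47.05 = 78.6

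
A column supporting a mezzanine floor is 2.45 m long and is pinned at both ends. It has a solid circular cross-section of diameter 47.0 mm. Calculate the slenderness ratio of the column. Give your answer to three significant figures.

λ ≈ 209

For a solid circle r = d/4 = 47.0/4 = 11.75 mm
L_e = K·L = 1 × 2.45 m = 2.450 m = 2450.0 mm
λ = L_e / r_min = 2450.0 / 11.75 = 209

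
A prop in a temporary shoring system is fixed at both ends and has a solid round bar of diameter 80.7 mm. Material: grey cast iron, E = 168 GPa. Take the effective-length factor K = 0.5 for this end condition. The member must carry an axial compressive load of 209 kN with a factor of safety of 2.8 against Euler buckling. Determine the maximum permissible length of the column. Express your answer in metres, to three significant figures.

I = πd⁴/64 = π×80.7⁴/64 = 2.082×10^6 mm⁴
I = 2.082×10^-6 m⁴
Required critical load P_cr = n·P = 2.8 × 209 = 585.2 kN = 5.852×10^5 N
From P_cr = π²EI/(K·L)²:  L = (1/K)·√(π²EI/P_cr) = (1/0.5)·√(π²×1.68×10^11×2.082×10^-6/5.852×10^5)
L = 4.86 m

L_max ≈ 4.86 m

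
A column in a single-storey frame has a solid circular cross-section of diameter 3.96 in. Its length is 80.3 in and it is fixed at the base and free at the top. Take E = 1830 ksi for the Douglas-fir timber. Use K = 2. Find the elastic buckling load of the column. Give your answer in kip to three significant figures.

I = πd⁴/64 = π×3.96⁴/64 = 12.07 in⁴
Effective length L_e = K·L = 2 × 80.3 = 160.6 in
P_cr = π²EI / L_e² = π² × 1830×10³ × 12.07 / 160.6² = 8.453×10^3 lb

P_cr ≈ 8.45 kip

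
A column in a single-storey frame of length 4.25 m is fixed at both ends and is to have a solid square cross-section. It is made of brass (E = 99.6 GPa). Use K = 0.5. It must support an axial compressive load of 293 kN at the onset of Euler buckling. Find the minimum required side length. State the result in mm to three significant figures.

a ≈ 63.4 mm

L_e = K·L = 0.5 × 4.25 = 2.125 m
Required I = P_cr·L_e²/(π²E) = 2.930×10^5 × 2.125² / (π² × 9.96×10^10) = 1.346×10^-6 m⁴
I_req = 1.346×10^6 mm⁴
Solid square: I = a⁴/12  ⇒  a = (12I)^(1/4) = (12×1.346×10^6)^(1/4) = 63.4 mm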